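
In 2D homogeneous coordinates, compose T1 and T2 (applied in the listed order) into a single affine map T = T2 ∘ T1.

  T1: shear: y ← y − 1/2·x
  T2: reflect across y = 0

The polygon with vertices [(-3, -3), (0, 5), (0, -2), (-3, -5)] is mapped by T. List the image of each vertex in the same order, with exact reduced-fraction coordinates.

image vertices: (-3, 3/2), (0, -5), (0, 2), (-3, 7/2)

T1 shear: y ← y − 1/2·x: (-3, -3) → (-3, -3/2); (0, 5) → (0, 5); (0, -2) → (0, -2); (-3, -5) → (-3, -7/2)
T2 reflect across y = 0: (-3, -3/2) → (-3, 3/2); (0, 5) → (0, -5); (0, -2) → (0, 2); (-3, -7/2) → (-3, 7/2)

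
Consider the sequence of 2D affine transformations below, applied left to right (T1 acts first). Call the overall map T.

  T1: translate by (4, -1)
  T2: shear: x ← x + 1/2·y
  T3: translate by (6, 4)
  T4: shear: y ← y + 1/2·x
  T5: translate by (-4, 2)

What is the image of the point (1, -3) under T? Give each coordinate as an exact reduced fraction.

T1 translate by (4, -1): (1, -3) → (5, -4)
T2 shear: x ← x + 1/2·y: (5, -4) → (3, -4)
T3 translate by (6, 4): (3, -4) → (9, 0)
T4 shear: y ← y + 1/2·x: (9, 0) → (9, 9/2)
T5 translate by (-4, 2): (9, 9/2) → (5, 13/2)

T(p) = (5, 13/2)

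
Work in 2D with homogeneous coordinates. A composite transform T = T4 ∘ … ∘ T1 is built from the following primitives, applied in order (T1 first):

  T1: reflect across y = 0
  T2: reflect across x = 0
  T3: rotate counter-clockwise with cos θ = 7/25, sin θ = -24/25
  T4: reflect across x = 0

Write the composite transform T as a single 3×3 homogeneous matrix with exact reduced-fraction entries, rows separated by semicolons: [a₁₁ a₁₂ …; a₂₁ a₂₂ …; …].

T1 = [1 0 0; 0 -1 0; 0 0 1]
T2·T1 = [-1 0 0; 0 -1 0; 0 0 1]
T3·…·T1 = [-7/25 -24/25 0; 24/25 -7/25 0; 0 0 1]
T4·…·T1 = [7/25 24/25 0; 24/25 -7/25 0; 0 0 1]

T = [7/25 24/25 0; 24/25 -7/25 0; 0 0 1]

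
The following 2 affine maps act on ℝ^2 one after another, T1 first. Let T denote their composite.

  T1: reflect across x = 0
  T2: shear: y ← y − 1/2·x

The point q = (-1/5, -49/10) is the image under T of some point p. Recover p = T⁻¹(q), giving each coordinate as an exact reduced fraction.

T1 = [-1 0 0; 0 1 0; 0 0 1]
T2·T1 = [-1 0 0; 1/2 1 0; 0 0 1]
det M = -1; M⁻¹ = [-1 0 0; 1/2 1 0; 0 0 1]
M⁻¹ · (-1/5, -49/10)ᵀ = (1/5, -5)ᵀ

p = (1/5, -5)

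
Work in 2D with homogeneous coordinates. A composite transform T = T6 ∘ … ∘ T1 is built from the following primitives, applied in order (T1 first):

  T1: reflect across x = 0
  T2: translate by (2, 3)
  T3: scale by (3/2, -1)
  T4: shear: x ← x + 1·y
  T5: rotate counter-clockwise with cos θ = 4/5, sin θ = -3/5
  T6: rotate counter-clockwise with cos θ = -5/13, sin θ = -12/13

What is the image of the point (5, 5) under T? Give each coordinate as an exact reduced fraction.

T(p) = (436/65, 1721/130)

T1 reflect across x = 0: (5, 5) → (-5, 5)
T2 translate by (2, 3): (-5, 5) → (-3, 8)
T3 scale by (3/2, -1): (-3, 8) → (-9/2, -8)
T4 shear: x ← x + 1·y: (-9/2, -8) → (-25/2, -8)
T5 rotate counter-clockwise with cos θ = 4/5, sin θ = -3/5: (-25/2, -8) → (-74/5, 11/10)
T6 rotate counter-clockwise with cos θ = -5/13, sin θ = -12/13: (-74/5, 11/10) → (436/65, 1721/130)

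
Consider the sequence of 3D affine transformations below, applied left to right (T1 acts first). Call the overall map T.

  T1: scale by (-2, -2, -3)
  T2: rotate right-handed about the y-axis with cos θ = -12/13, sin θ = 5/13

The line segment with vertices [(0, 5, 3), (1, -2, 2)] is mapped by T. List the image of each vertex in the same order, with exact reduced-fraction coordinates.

T1 scale by (-2, -2, -3): (0, 5, 3) → (0, -10, -9); (1, -2, 2) → (-2, 4, -6)
T2 rotate right-handed about the y-axis with cos θ = -12/13, sin θ = 5/13: (0, -10, -9) → (-45/13, -10, 108/13); (-2, 4, -6) → (-6/13, 4, 82/13)

image vertices: (-45/13, -10, 108/13), (-6/13, 4, 82/13)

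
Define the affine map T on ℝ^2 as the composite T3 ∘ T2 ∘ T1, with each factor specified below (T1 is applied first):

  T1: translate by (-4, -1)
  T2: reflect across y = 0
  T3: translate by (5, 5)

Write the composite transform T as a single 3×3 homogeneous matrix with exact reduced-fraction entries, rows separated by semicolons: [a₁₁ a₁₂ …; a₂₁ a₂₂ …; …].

T1 = [1 0 -4; 0 1 -1; 0 0 1]
T2·T1 = [1 0 -4; 0 -1 1; 0 0 1]
T3·…·T1 = [1 0 1; 0 -1 6; 0 0 1]

T = [1 0 1; 0 -1 6; 0 0 1]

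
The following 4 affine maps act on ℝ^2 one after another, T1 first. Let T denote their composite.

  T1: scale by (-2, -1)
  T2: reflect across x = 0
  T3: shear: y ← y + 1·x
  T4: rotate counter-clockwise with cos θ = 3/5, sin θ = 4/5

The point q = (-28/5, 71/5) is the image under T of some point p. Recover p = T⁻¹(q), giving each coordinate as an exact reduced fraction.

T1 = [-2 0 0; 0 -1 0; 0 0 1]
T2·T1 = [2 0 0; 0 -1 0; 0 0 1]
T3·…·T1 = [2 0 0; 2 -1 0; 0 0 1]
T4·…·T1 = [-2/5 4/5 0; 14/5 -3/5 0; 0 0 1]
det M = -2; M⁻¹ = [3/10 2/5 0; 7/5 1/5 0; 0 0 1]
M⁻¹ · (-28/5, 71/5)ᵀ = (4, -5)ᵀ

p = (4, -5)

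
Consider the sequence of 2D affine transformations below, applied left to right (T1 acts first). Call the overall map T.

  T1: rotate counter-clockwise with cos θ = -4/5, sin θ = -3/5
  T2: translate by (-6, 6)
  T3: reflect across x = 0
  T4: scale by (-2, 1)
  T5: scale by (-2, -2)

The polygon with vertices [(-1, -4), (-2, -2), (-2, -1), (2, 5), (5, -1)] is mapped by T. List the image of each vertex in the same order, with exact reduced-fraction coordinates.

image vertices: (152/5, -98/5), (112/5, -88/5), (20, -16), (92/5, -8/5), (212/5, -38/5)

T1 rotate counter-clockwise with cos θ = -4/5, sin θ = -3/5: (-1, -4) → (-8/5, 19/5); (-2, -2) → (2/5, 14/5); (-2, -1) → (1, 2); (2, 5) → (7/5, -26/5); (5, -1) → (-23/5, -11/5)
T2 translate by (-6, 6): (-8/5, 19/5) → (-38/5, 49/5); (2/5, 14/5) → (-28/5, 44/5); (1, 2) → (-5, 8); (7/5, -26/5) → (-23/5, 4/5); (-23/5, -11/5) → (-53/5, 19/5)
T3 reflect across x = 0: (-38/5, 49/5) → (38/5, 49/5); (-28/5, 44/5) → (28/5, 44/5); (-5, 8) → (5, 8); (-23/5, 4/5) → (23/5, 4/5); (-53/5, 19/5) → (53/5, 19/5)
T4 scale by (-2, 1): (38/5, 49/5) → (-76/5, 49/5); (28/5, 44/5) → (-56/5, 44/5); (5, 8) → (-10, 8); (23/5, 4/5) → (-46/5, 4/5); (53/5, 19/5) → (-106/5, 19/5)
T5 scale by (-2, -2): (-76/5, 49/5) → (152/5, -98/5); (-56/5, 44/5) → (112/5, -88/5); (-10, 8) → (20, -16); (-46/5, 4/5) → (92/5, -8/5); (-106/5, 19/5) → (212/5, -38/5)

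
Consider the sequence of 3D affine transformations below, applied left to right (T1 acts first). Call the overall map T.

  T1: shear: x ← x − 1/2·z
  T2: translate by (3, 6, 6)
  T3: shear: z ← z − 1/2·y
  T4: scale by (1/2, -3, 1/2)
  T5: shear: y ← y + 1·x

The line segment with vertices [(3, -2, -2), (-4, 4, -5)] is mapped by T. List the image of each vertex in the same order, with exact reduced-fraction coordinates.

T1 shear: x ← x − 1/2·z: (3, -2, -2) → (4, -2, -2); (-4, 4, -5) → (-3/2, 4, -5)
T2 translate by (3, 6, 6): (4, -2, -2) → (7, 4, 4); (-3/2, 4, -5) → (3/2, 10, 1)
T3 shear: z ← z − 1/2·y: (7, 4, 4) → (7, 4, 2); (3/2, 10, 1) → (3/2, 10, -4)
T4 scale by (1/2, -3, 1/2): (7, 4, 2) → (7/2, -12, 1); (3/2, 10, -4) → (3/4, -30, -2)
T5 shear: y ← y + 1·x: (7/2, -12, 1) → (7/2, -17/2, 1); (3/4, -30, -2) → (3/4, -117/4, -2)

image vertices: (7/2, -17/2, 1), (3/4, -117/4, -2)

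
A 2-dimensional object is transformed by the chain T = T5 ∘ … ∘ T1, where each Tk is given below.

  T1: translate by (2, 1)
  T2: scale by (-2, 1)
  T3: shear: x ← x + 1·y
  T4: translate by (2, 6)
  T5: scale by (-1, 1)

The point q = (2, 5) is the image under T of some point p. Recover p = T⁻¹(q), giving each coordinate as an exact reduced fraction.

p = (-1/2, -2)

T1 = [1 0 2; 0 1 1; 0 0 1]
T2·T1 = [-2 0 -4; 0 1 1; 0 0 1]
T3·…·T1 = [-2 1 -3; 0 1 1; 0 0 1]
T4·…·T1 = [-2 1 -1; 0 1 7; 0 0 1]
T5·…·T1 = [2 -1 1; 0 1 7; 0 0 1]
det M = 2; M⁻¹ = [1/2 1/2 -4; 0 1 -7; 0 0 1]
M⁻¹ · (2, 5)ᵀ = (-1/2, -2)ᵀ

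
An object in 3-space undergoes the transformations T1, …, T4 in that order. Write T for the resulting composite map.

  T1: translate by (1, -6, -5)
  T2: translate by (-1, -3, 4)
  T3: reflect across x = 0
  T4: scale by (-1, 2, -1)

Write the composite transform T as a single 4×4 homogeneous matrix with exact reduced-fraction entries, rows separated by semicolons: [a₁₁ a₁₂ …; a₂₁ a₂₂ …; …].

T1 = [1 0 0 1; 0 1 0 -6; 0 0 1 -5; 0 0 0 1]
T2·T1 = [1 0 0 0; 0 1 0 -9; 0 0 1 -1; 0 0 0 1]
T3·…·T1 = [-1 0 0 0; 0 1 0 -9; 0 0 1 -1; 0 0 0 1]
T4·…·T1 = [1 0 0 0; 0 2 0 -18; 0 0 -1 1; 0 0 0 1]

T = [1 0 0 0; 0 2 0 -18; 0 0 -1 1; 0 0 0 1]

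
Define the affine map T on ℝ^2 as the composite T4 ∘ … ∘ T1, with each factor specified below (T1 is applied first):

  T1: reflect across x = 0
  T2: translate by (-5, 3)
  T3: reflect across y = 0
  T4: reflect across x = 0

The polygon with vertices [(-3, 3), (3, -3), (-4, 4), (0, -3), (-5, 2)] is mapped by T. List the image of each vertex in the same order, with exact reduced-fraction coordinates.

image vertices: (2, -6), (8, 0), (1, -7), (5, 0), (0, -5)

T1 reflect across x = 0: (-3, 3) → (3, 3); (3, -3) → (-3, -3); (-4, 4) → (4, 4); (0, -3) → (0, -3); (-5, 2) → (5, 2)
T2 translate by (-5, 3): (3, 3) → (-2, 6); (-3, -3) → (-8, 0); (4, 4) → (-1, 7); (0, -3) → (-5, 0); (5, 2) → (0, 5)
T3 reflect across y = 0: (-2, 6) → (-2, -6); (-8, 0) → (-8, 0); (-1, 7) → (-1, -7); (-5, 0) → (-5, 0); (0, 5) → (0, -5)
T4 reflect across x = 0: (-2, -6) → (2, -6); (-8, 0) → (8, 0); (-1, -7) → (1, -7); (-5, 0) → (5, 0); (0, -5) → (0, -5)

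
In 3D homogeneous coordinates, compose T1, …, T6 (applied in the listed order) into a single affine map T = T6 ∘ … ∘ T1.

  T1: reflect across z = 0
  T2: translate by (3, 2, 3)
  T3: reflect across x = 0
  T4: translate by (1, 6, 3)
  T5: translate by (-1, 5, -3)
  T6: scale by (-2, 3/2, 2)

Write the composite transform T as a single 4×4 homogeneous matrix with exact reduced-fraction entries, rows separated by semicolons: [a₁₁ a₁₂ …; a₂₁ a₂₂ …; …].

T = [2 0 0 6; 0 3/2 0 39/2; 0 0 -2 6; 0 0 0 1]

T1 = [1 0 0 0; 0 1 0 0; 0 0 -1 0; 0 0 0 1]
T2·T1 = [1 0 0 3; 0 1 0 2; 0 0 -1 3; 0 0 0 1]
T3·…·T1 = [-1 0 0 -3; 0 1 0 2; 0 0 -1 3; 0 0 0 1]
T4·…·T1 = [-1 0 0 -2; 0 1 0 8; 0 0 -1 6; 0 0 0 1]
T5·…·T1 = [-1 0 0 -3; 0 1 0 13; 0 0 -1 3; 0 0 0 1]
T6·…·T1 = [2 0 0 6; 0 3/2 0 39/2; 0 0 -2 6; 0 0 0 1]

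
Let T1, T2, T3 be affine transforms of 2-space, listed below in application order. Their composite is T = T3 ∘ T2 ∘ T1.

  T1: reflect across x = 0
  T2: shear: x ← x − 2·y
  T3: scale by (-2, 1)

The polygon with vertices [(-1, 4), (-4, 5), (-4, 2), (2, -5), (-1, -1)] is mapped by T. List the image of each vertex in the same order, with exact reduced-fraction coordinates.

T1 reflect across x = 0: (-1, 4) → (1, 4); (-4, 5) → (4, 5); (-4, 2) → (4, 2); (2, -5) → (-2, -5); (-1, -1) → (1, -1)
T2 shear: x ← x − 2·y: (1, 4) → (-7, 4); (4, 5) → (-6, 5); (4, 2) → (0, 2); (-2, -5) → (8, -5); (1, -1) → (3, -1)
T3 scale by (-2, 1): (-7, 4) → (14, 4); (-6, 5) → (12, 5); (0, 2) → (0, 2); (8, -5) → (-16, -5); (3, -1) → (-6, -1)

image vertices: (14, 4), (12, 5), (0, 2), (-16, -5), (-6, -1)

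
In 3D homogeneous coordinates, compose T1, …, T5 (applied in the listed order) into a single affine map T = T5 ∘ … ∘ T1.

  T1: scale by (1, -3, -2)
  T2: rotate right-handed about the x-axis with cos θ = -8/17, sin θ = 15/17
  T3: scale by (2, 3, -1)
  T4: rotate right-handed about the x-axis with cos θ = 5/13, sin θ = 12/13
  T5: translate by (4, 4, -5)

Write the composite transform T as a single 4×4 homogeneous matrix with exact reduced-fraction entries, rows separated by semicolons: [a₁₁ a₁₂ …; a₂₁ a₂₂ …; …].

T1 = [1 0 0 0; 0 -3 0 0; 0 0 -2 0; 0 0 0 1]
T2·T1 = [1 0 0 0; 0 24/17 30/17 0; 0 -45/17 16/17 0; 0 0 0 1]
T3·…·T1 = [2 0 0 0; 0 72/17 90/17 0; 0 45/17 -16/17 0; 0 0 0 1]
T4·…·T1 = [2 0 0 0; 0 -180/221 642/221 0; 0 1089/221 1000/221 0; 0 0 0 1]
T5·…·T1 = [2 0 0 4; 0 -180/221 642/221 4; 0 1089/221 1000/221 -5; 0 0 0 1]

T = [2 0 0 4; 0 -180/221 642/221 4; 0 1089/221 1000/221 -5; 0 0 0 1]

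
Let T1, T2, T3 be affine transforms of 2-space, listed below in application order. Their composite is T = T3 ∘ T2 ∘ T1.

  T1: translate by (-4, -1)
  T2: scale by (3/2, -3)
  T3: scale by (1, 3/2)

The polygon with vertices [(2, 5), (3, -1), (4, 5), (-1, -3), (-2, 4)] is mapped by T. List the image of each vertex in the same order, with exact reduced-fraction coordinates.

image vertices: (-3, -18), (-3/2, 9), (0, -18), (-15/2, 18), (-9, -27/2)

T1 translate by (-4, -1): (2, 5) → (-2, 4); (3, -1) → (-1, -2); (4, 5) → (0, 4); (-1, -3) → (-5, -4); (-2, 4) → (-6, 3)
T2 scale by (3/2, -3): (-2, 4) → (-3, -12); (-1, -2) → (-3/2, 6); (0, 4) → (0, -12); (-5, -4) → (-15/2, 12); (-6, 3) → (-9, -9)
T3 scale by (1, 3/2): (-3, -12) → (-3, -18); (-3/2, 6) → (-3/2, 9); (0, -12) → (0, -18); (-15/2, 12) → (-15/2, 18); (-9, -9) → (-9, -27/2)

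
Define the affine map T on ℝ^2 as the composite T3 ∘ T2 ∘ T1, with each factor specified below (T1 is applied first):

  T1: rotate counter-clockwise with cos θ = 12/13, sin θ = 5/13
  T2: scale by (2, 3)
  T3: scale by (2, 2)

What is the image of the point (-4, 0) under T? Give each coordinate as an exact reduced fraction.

T(p) = (-192/13, -120/13)

T1 rotate counter-clockwise with cos θ = 12/13, sin θ = 5/13: (-4, 0) → (-48/13, -20/13)
T2 scale by (2, 3): (-48/13, -20/13) → (-96/13, -60/13)
T3 scale by (2, 2): (-96/13, -60/13) → (-192/13, -120/13)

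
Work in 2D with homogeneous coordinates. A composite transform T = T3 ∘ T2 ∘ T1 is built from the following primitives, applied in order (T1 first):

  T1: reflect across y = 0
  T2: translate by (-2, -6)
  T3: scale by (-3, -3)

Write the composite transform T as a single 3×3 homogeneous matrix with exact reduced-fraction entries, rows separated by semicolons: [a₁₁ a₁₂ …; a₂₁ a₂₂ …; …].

T1 = [1 0 0; 0 -1 0; 0 0 1]
T2·T1 = [1 0 -2; 0 -1 -6; 0 0 1]
T3·…·T1 = [-3 0 6; 0 3 18; 0 0 1]

T = [-3 0 6; 0 3 18; 0 0 1]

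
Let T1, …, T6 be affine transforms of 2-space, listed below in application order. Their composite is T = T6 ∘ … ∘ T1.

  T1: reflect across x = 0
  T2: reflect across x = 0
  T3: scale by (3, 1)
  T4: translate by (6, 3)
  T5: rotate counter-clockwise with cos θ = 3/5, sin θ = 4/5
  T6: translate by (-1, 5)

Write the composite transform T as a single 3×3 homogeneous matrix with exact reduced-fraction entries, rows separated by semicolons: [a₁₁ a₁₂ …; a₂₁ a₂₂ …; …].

T1 = [-1 0 0; 0 1 0; 0 0 1]
T2·T1 = [1 0 0; 0 1 0; 0 0 1]
T3·…·T1 = [3 0 0; 0 1 0; 0 0 1]
T4·…·T1 = [3 0 6; 0 1 3; 0 0 1]
T5·…·T1 = [9/5 -4/5 6/5; 12/5 3/5 33/5; 0 0 1]
T6·…·T1 = [9/5 -4/5 1/5; 12/5 3/5 58/5; 0 0 1]

T = [9/5 -4/5 1/5; 12/5 3/5 58/5; 0 0 1]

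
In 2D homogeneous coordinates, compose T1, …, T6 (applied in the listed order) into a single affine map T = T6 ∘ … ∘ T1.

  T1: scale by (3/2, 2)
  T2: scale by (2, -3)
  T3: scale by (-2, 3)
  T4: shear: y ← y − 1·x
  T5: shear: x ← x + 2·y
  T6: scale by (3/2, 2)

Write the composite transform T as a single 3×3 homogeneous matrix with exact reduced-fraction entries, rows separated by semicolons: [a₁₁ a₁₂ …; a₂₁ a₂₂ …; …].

T = [9 -54 0; 12 -36 0; 0 0 1]

T1 = [3/2 0 0; 0 2 0; 0 0 1]
T2·T1 = [3 0 0; 0 -6 0; 0 0 1]
T3·…·T1 = [-6 0 0; 0 -18 0; 0 0 1]
T4·…·T1 = [-6 0 0; 6 -18 0; 0 0 1]
T5·…·T1 = [6 -36 0; 6 -18 0; 0 0 1]
T6·…·T1 = [9 -54 0; 12 -36 0; 0 0 1]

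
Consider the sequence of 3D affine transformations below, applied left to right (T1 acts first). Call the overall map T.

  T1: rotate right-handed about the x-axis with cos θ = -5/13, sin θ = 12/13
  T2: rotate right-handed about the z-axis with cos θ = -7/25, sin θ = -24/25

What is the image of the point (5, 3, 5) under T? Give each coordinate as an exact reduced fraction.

T1 rotate right-handed about the x-axis with cos θ = -5/13, sin θ = 12/13: (5, 3, 5) → (5, -75/13, 11/13)
T2 rotate right-handed about the z-axis with cos θ = -7/25, sin θ = -24/25: (5, -75/13, 11/13) → (-451/65, -207/65, 11/13)

T(p) = (-451/65, -207/65, 11/13)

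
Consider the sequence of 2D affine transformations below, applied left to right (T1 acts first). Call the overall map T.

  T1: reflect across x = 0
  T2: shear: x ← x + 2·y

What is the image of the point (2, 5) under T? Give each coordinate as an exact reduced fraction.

T(p) = (8, 5)

T1 reflect across x = 0: (2, 5) → (-2, 5)
T2 shear: x ← x + 2·y: (-2, 5) → (8, 5)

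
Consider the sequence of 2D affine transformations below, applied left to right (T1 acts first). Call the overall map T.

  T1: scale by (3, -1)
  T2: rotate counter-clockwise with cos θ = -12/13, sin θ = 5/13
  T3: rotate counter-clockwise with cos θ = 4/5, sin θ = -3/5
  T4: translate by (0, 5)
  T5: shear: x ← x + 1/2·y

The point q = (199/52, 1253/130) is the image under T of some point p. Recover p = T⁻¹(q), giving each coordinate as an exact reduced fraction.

p = (3/2, 3/2)

T1 = [3 0 0; 0 -1 0; 0 0 1]
T2·T1 = [-36/13 5/13 0; 15/13 12/13 0; 0 0 1]
T3·…·T1 = [-99/65 56/65 0; 168/65 33/65 0; 0 0 1]
T4·…·T1 = [-99/65 56/65 0; 168/65 33/65 5; 0 0 1]
T5·…·T1 = [-3/13 29/26 5/2; 168/65 33/65 5; 0 0 1]
det M = -3; M⁻¹ = [-11/65 29/78 -56/39; 56/65 1/13 -33/13; 0 0 1]
M⁻¹ · (199/52, 1253/130)ᵀ = (3/2, 3/2)ᵀ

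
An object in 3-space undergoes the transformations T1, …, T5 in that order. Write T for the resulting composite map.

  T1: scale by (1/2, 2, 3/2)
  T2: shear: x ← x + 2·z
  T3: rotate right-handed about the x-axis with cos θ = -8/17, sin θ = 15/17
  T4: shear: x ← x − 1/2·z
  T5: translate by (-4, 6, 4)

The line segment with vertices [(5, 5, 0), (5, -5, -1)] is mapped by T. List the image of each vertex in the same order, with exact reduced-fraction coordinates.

image vertices: (-201/34, 22/17, 218/17), (-15/34, 409/34, -70/17)

T1 scale by (1/2, 2, 3/2): (5, 5, 0) → (5/2, 10, 0); (5, -5, -1) → (5/2, -10, -3/2)
T2 shear: x ← x + 2·z: (5/2, 10, 0) → (5/2, 10, 0); (5/2, -10, -3/2) → (-1/2, -10, -3/2)
T3 rotate right-handed about the x-axis with cos θ = -8/17, sin θ = 15/17: (5/2, 10, 0) → (5/2, -80/17, 150/17); (-1/2, -10, -3/2) → (-1/2, 205/34, -138/17)
T4 shear: x ← x − 1/2·z: (5/2, -80/17, 150/17) → (-65/34, -80/17, 150/17); (-1/2, 205/34, -138/17) → (121/34, 205/34, -138/17)
T5 translate by (-4, 6, 4): (-65/34, -80/17, 150/17) → (-201/34, 22/17, 218/17); (121/34, 205/34, -138/17) → (-15/34, 409/34, -70/17)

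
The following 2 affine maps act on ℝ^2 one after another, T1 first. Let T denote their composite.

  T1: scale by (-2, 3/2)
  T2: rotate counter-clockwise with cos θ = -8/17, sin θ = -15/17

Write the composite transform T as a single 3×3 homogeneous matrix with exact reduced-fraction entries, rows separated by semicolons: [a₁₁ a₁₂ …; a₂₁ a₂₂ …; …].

T = [16/17 45/34 0; 30/17 -12/17 0; 0 0 1]

T1 = [-2 0 0; 0 3/2 0; 0 0 1]
T2·T1 = [16/17 45/34 0; 30/17 -12/17 0; 0 0 1]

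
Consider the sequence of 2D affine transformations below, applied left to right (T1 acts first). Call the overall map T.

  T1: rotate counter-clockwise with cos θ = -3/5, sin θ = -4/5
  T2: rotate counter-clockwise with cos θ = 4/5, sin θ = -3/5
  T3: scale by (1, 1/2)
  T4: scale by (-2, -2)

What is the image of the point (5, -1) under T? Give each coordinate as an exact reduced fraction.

T1 rotate counter-clockwise with cos θ = -3/5, sin θ = -4/5: (5, -1) → (-19/5, -17/5)
T2 rotate counter-clockwise with cos θ = 4/5, sin θ = -3/5: (-19/5, -17/5) → (-127/25, -11/25)
T3 scale by (1, 1/2): (-127/25, -11/25) → (-127/25, -11/50)
T4 scale by (-2, -2): (-127/25, -11/50) → (254/25, 11/25)

T(p) = (254/25, 11/25)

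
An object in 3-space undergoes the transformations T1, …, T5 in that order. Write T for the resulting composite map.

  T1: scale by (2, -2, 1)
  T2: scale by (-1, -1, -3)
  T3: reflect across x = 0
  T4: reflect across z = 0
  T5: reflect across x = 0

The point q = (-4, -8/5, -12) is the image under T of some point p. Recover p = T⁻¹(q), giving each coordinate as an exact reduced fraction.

T1 = [2 0 0 0; 0 -2 0 0; 0 0 1 0; 0 0 0 1]
T2·T1 = [-2 0 0 0; 0 2 0 0; 0 0 -3 0; 0 0 0 1]
T3·…·T1 = [2 0 0 0; 0 2 0 0; 0 0 -3 0; 0 0 0 1]
T4·…·T1 = [2 0 0 0; 0 2 0 0; 0 0 3 0; 0 0 0 1]
T5·…·T1 = [-2 0 0 0; 0 2 0 0; 0 0 3 0; 0 0 0 1]
det M = -12; M⁻¹ = [-1/2 0 0 0; 0 1/2 0 0; 0 0 1/3 0; 0 0 0 1]
M⁻¹ · (-4, -8/5, -12)ᵀ = (2, -4/5, -4)ᵀ

p = (2, -4/5, -4)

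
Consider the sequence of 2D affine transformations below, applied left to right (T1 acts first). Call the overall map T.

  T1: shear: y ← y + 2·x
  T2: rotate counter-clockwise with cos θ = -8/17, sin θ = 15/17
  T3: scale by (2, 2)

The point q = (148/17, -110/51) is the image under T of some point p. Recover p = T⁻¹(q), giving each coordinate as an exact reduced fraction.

T1 = [1 0 0; 2 1 0; 0 0 1]
T2·T1 = [-38/17 -15/17 0; -1/17 -8/17 0; 0 0 1]
T3·…·T1 = [-76/17 -30/17 0; -2/17 -16/17 0; 0 0 1]
det M = 4; M⁻¹ = [-4/17 15/34 0; 1/34 -19/17 0; 0 0 1]
M⁻¹ · (148/17, -110/51)ᵀ = (-3, 8/3)ᵀ

p = (-3, 8/3)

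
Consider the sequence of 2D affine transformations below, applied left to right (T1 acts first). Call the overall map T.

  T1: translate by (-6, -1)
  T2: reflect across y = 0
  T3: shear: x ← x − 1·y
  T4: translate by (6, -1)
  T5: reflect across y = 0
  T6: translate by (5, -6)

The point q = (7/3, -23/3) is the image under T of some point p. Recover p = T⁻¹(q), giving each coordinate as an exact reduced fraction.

p = (0, -5/3)

T1 = [1 0 -6; 0 1 -1; 0 0 1]
T2·T1 = [1 0 -6; 0 -1 1; 0 0 1]
T3·…·T1 = [1 1 -7; 0 -1 1; 0 0 1]
T4·…·T1 = [1 1 -1; 0 -1 0; 0 0 1]
T5·…·T1 = [1 1 -1; 0 1 0; 0 0 1]
T6·…·T1 = [1 1 4; 0 1 -6; 0 0 1]
det M = 1; M⁻¹ = [1 -1 -10; 0 1 6; 0 0 1]
M⁻¹ · (7/3, -23/3)ᵀ = (0, -5/3)ᵀ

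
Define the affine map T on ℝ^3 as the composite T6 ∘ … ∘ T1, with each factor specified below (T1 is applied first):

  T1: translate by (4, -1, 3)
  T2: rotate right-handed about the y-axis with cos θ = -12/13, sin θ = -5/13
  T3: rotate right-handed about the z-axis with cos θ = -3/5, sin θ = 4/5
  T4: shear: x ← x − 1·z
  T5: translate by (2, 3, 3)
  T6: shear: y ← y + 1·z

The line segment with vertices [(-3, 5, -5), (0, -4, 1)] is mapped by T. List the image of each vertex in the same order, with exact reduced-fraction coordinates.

T1 translate by (4, -1, 3): (-3, 5, -5) → (1, 4, -2); (0, -4, 1) → (4, -5, 4)
T2 rotate right-handed about the y-axis with cos θ = -12/13, sin θ = -5/13: (1, 4, -2) → (-2/13, 4, 29/13); (4, -5, 4) → (-68/13, -5, -28/13)
T3 rotate right-handed about the z-axis with cos θ = -3/5, sin θ = 4/5: (-2/13, 4, 29/13) → (-202/65, -164/65, 29/13); (-68/13, -5, -28/13) → (464/65, -77/65, -28/13)
T4 shear: x ← x − 1·z: (-202/65, -164/65, 29/13) → (-347/65, -164/65, 29/13); (464/65, -77/65, -28/13) → (604/65, -77/65, -28/13)
T5 translate by (2, 3, 3): (-347/65, -164/65, 29/13) → (-217/65, 31/65, 68/13); (604/65, -77/65, -28/13) → (734/65, 118/65, 11/13)
T6 shear: y ← y + 1·z: (-217/65, 31/65, 68/13) → (-217/65, 371/65, 68/13); (734/65, 118/65, 11/13) → (734/65, 173/65, 11/13)

image vertices: (-217/65, 371/65, 68/13), (734/65, 173/65, 11/13)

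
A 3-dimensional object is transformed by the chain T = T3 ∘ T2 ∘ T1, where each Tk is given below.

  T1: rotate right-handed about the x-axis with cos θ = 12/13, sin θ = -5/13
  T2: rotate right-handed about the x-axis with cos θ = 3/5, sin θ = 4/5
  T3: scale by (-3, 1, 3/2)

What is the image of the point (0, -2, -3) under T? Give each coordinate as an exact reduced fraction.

T(p) = (0, -1/5, -27/5)

T1 rotate right-handed about the x-axis with cos θ = 12/13, sin θ = -5/13: (0, -2, -3) → (0, -3, -2)
T2 rotate right-handed about the x-axis with cos θ = 3/5, sin θ = 4/5: (0, -3, -2) → (0, -1/5, -18/5)
T3 scale by (-3, 1, 3/2): (0, -1/5, -18/5) → (0, -1/5, -27/5)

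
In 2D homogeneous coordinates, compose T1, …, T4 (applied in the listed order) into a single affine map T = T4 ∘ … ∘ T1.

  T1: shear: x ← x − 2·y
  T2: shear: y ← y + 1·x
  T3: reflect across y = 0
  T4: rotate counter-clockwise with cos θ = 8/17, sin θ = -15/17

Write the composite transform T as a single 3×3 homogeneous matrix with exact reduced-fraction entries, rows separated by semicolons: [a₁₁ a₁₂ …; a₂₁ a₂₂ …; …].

T = [-7/17 -1/17 0; -23/17 38/17 0; 0 0 1]

T1 = [1 -2 0; 0 1 0; 0 0 1]
T2·T1 = [1 -2 0; 1 -1 0; 0 0 1]
T3·…·T1 = [1 -2 0; -1 1 0; 0 0 1]
T4·…·T1 = [-7/17 -1/17 0; -23/17 38/17 0; 0 0 1]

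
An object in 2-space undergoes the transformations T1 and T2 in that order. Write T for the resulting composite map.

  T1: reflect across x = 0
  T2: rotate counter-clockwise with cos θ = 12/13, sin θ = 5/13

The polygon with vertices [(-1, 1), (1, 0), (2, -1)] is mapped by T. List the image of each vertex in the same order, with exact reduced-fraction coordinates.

T1 reflect across x = 0: (-1, 1) → (1, 1); (1, 0) → (-1, 0); (2, -1) → (-2, -1)
T2 rotate counter-clockwise with cos θ = 12/13, sin θ = 5/13: (1, 1) → (7/13, 17/13); (-1, 0) → (-12/13, -5/13); (-2, -1) → (-19/13, -22/13)

image vertices: (7/13, 17/13), (-12/13, -5/13), (-19/13, -22/13)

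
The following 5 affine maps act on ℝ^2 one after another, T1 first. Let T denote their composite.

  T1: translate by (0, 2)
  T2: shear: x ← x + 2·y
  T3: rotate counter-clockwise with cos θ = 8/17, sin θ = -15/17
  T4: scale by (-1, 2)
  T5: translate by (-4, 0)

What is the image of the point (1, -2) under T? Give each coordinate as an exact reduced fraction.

T1 translate by (0, 2): (1, -2) → (1, 0)
T2 shear: x ← x + 2·y: (1, 0) → (1, 0)
T3 rotate counter-clockwise with cos θ = 8/17, sin θ = -15/17: (1, 0) → (8/17, -15/17)
T4 scale by (-1, 2): (8/17, -15/17) → (-8/17, -30/17)
T5 translate by (-4, 0): (-8/17, -30/17) → (-76/17, -30/17)

T(p) = (-76/17, -30/17)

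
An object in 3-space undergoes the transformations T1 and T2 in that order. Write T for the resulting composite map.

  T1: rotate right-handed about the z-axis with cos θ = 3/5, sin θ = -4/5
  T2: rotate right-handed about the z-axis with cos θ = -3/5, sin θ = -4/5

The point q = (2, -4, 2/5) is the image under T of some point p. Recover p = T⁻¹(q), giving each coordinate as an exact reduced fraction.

T1 = [3/5 4/5 0 0; -4/5 3/5 0 0; 0 0 1 0; 0 0 0 1]
T2·T1 = [-1 0 0 0; 0 -1 0 0; 0 0 1 0; 0 0 0 1]
det M = 1; M⁻¹ = [-1 0 0 0; 0 -1 0 0; 0 0 1 0; 0 0 0 1]
M⁻¹ · (2, -4, 2/5)ᵀ = (-2, 4, 2/5)ᵀ

p = (-2, 4, 2/5)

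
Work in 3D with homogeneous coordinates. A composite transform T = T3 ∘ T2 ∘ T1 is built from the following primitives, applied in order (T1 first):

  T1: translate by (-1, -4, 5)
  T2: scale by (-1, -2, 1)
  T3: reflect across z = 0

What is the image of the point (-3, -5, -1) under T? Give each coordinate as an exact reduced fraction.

T1 translate by (-1, -4, 5): (-3, -5, -1) → (-4, -9, 4)
T2 scale by (-1, -2, 1): (-4, -9, 4) → (4, 18, 4)
T3 reflect across z = 0: (4, 18, 4) → (4, 18, -4)

T(p) = (4, 18, -4)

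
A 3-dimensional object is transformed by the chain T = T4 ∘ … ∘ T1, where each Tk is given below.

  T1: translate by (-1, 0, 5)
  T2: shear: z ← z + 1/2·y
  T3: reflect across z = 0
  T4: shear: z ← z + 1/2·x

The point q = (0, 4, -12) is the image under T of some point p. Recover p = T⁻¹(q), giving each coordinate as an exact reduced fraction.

T1 = [1 0 0 -1; 0 1 0 0; 0 0 1 5; 0 0 0 1]
T2·T1 = [1 0 0 -1; 0 1 0 0; 0 1/2 1 5; 0 0 0 1]
T3·…·T1 = [1 0 0 -1; 0 1 0 0; 0 -1/2 -1 -5; 0 0 0 1]
T4·…·T1 = [1 0 0 -1; 0 1 0 0; 1/2 -1/2 -1 -11/2; 0 0 0 1]
det M = -1; M⁻¹ = [1 0 0 1; 0 1 0 0; 1/2 -1/2 -1 -5; 0 0 0 1]
M⁻¹ · (0, 4, -12)ᵀ = (1, 4, 5)ᵀ

p = (1, 4, 5)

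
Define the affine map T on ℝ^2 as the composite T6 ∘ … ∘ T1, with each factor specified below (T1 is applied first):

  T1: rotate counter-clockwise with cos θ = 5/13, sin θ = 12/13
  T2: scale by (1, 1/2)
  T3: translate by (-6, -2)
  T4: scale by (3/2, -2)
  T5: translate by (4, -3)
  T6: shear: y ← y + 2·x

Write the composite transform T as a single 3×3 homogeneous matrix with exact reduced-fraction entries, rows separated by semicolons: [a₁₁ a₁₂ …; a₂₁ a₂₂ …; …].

T1 = [5/13 -12/13 0; 12/13 5/13 0; 0 0 1]
T2·T1 = [5/13 -12/13 0; 6/13 5/26 0; 0 0 1]
T3·…·T1 = [5/13 -12/13 -6; 6/13 5/26 -2; 0 0 1]
T4·…·T1 = [15/26 -18/13 -9; -12/13 -5/13 4; 0 0 1]
T5·…·T1 = [15/26 -18/13 -5; -12/13 -5/13 1; 0 0 1]
T6·…·T1 = [15/26 -18/13 -5; 3/13 -41/13 -9; 0 0 1]

T = [15/26 -18/13 -5; 3/13 -41/13 -9; 0 0 1]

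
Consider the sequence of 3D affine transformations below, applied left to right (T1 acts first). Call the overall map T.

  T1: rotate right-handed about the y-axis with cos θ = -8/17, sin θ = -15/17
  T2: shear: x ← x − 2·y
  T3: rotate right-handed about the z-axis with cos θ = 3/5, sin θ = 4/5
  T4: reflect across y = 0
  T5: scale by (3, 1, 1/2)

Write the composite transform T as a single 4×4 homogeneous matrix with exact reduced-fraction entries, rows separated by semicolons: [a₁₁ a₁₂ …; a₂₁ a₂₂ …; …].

T1 = [-8/17 0 -15/17 0; 0 1 0 0; 15/17 0 -8/17 0; 0 0 0 1]
T2·T1 = [-8/17 -2 -15/17 0; 0 1 0 0; 15/17 0 -8/17 0; 0 0 0 1]
T3·…·T1 = [-24/85 -2 -9/17 0; -32/85 -1 -12/17 0; 15/17 0 -8/17 0; 0 0 0 1]
T4·…·T1 = [-24/85 -2 -9/17 0; 32/85 1 12/17 0; 15/17 0 -8/17 0; 0 0 0 1]
T5·…·T1 = [-72/85 -6 -27/17 0; 32/85 1 12/17 0; 15/34 0 -4/17 0; 0 0 0 1]

T = [-72/85 -6 -27/17 0; 32/85 1 12/17 0; 15/34 0 -4/17 0; 0 0 0 1]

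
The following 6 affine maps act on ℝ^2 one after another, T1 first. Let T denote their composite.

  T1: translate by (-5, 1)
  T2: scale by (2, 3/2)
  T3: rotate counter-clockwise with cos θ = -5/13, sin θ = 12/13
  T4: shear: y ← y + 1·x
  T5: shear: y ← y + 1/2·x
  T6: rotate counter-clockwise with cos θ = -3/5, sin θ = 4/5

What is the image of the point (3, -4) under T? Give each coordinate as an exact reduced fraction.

T(p) = (-564/65, 79/130)

T1 translate by (-5, 1): (3, -4) → (-2, -3)
T2 scale by (2, 3/2): (-2, -3) → (-4, -9/2)
T3 rotate counter-clockwise with cos θ = -5/13, sin θ = 12/13: (-4, -9/2) → (74/13, -51/26)
T4 shear: y ← y + 1·x: (74/13, -51/26) → (74/13, 97/26)
T5 shear: y ← y + 1/2·x: (74/13, 97/26) → (74/13, 171/26)
T6 rotate counter-clockwise with cos θ = -3/5, sin θ = 4/5: (74/13, 171/26) → (-564/65, 79/130)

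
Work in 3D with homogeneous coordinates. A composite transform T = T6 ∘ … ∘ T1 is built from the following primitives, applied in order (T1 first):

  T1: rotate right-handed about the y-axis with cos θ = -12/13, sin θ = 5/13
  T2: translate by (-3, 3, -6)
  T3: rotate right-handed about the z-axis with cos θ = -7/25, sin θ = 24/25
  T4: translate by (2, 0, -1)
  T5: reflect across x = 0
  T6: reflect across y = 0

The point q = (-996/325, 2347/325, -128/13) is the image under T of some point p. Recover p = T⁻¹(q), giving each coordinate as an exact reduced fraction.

p = (5, -2, 1)

T1 = [-12/13 0 5/13 0; 0 1 0 0; -5/13 0 -12/13 0; 0 0 0 1]
T2·T1 = [-12/13 0 5/13 -3; 0 1 0 3; -5/13 0 -12/13 -6; 0 0 0 1]
T3·…·T1 = [84/325 -24/25 -7/65 -51/25; -288/325 -7/25 24/65 -93/25; -5/13 0 -12/13 -6; 0 0 0 1]
T4·…·T1 = [84/325 -24/25 -7/65 -1/25; -288/325 -7/25 24/65 -93/25; -5/13 0 -12/13 -7; 0 0 0 1]
T5·…·T1 = [-84/325 24/25 7/65 1/25; -288/325 -7/25 24/65 -93/25; -5/13 0 -12/13 -7; 0 0 0 1]
T6·…·T1 = [-84/325 24/25 7/65 1/25; 288/325 7/25 -24/65 93/25; -5/13 0 -12/13 -7; 0 0 0 1]
det M = 1; M⁻¹ = [-84/325 288/325 -5/13 -1943/325; 24/25 7/25 0 -27/25; 7/65 -24/65 -12/13 -331/65; 0 0 0 1]
M⁻¹ · (-996/325, 2347/325, -128/13)ᵀ = (5, -2, 1)ᵀ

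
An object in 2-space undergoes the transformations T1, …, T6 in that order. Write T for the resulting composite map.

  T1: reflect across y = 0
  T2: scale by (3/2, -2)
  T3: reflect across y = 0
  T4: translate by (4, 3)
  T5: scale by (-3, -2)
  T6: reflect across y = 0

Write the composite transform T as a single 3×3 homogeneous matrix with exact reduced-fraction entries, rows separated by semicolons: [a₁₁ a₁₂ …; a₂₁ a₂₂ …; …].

T1 = [1 0 0; 0 -1 0; 0 0 1]
T2·T1 = [3/2 0 0; 0 2 0; 0 0 1]
T3·…·T1 = [3/2 0 0; 0 -2 0; 0 0 1]
T4·…·T1 = [3/2 0 4; 0 -2 3; 0 0 1]
T5·…·T1 = [-9/2 0 -12; 0 4 -6; 0 0 1]
T6·…·T1 = [-9/2 0 -12; 0 -4 6; 0 0 1]

T = [-9/2 0 -12; 0 -4 6; 0 0 1]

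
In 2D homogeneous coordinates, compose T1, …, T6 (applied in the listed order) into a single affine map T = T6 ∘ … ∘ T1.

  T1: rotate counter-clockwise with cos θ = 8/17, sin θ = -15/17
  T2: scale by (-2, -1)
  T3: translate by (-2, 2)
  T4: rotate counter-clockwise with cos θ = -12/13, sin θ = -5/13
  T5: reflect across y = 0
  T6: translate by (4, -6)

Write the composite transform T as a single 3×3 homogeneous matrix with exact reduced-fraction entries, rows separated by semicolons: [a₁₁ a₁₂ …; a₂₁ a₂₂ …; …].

T = [267/221 320/221 86/13; 100/221 -246/221 -64/13; 0 0 1]

T1 = [8/17 15/17 0; -15/17 8/17 0; 0 0 1]
T2·T1 = [-16/17 -30/17 0; 15/17 -8/17 0; 0 0 1]
T3·…·T1 = [-16/17 -30/17 -2; 15/17 -8/17 2; 0 0 1]
T4·…·T1 = [267/221 320/221 34/13; -100/221 246/221 -14/13; 0 0 1]
T5·…·T1 = [267/221 320/221 34/13; 100/221 -246/221 14/13; 0 0 1]
T6·…·T1 = [267/221 320/221 86/13; 100/221 -246/221 -64/13; 0 0 1]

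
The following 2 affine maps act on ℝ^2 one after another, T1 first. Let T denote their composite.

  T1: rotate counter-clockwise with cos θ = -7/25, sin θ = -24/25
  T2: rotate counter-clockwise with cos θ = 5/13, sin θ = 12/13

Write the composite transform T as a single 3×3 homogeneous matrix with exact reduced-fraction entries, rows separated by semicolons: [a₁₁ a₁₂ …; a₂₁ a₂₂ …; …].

T1 = [-7/25 24/25 0; -24/25 -7/25 0; 0 0 1]
T2·T1 = [253/325 204/325 0; -204/325 253/325 0; 0 0 1]

T = [253/325 204/325 0; -204/325 253/325 0; 0 0 1]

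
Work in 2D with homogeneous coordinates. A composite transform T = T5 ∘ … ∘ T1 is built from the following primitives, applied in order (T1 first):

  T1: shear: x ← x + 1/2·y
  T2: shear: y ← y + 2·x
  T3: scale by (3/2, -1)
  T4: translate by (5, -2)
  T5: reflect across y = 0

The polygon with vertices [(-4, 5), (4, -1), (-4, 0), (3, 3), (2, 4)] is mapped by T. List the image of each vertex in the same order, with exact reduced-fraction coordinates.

image vertices: (11/4, 4), (41/4, 8), (-1, -6), (47/4, 14), (11, 14)

T1 shear: x ← x + 1/2·y: (-4, 5) → (-3/2, 5); (4, -1) → (7/2, -1); (-4, 0) → (-4, 0); (3, 3) → (9/2, 3); (2, 4) → (4, 4)
T2 shear: y ← y + 2·x: (-3/2, 5) → (-3/2, 2); (7/2, -1) → (7/2, 6); (-4, 0) → (-4, -8); (9/2, 3) → (9/2, 12); (4, 4) → (4, 12)
T3 scale by (3/2, -1): (-3/2, 2) → (-9/4, -2); (7/2, 6) → (21/4, -6); (-4, -8) → (-6, 8); (9/2, 12) → (27/4, -12); (4, 12) → (6, -12)
T4 translate by (5, -2): (-9/4, -2) → (11/4, -4); (21/4, -6) → (41/4, -8); (-6, 8) → (-1, 6); (27/4, -12) → (47/4, -14); (6, -12) → (11, -14)
T5 reflect across y = 0: (11/4, -4) → (11/4, 4); (41/4, -8) → (41/4, 8); (-1, 6) → (-1, -6); (47/4, -14) → (47/4, 14); (11, -14) → (11, 14)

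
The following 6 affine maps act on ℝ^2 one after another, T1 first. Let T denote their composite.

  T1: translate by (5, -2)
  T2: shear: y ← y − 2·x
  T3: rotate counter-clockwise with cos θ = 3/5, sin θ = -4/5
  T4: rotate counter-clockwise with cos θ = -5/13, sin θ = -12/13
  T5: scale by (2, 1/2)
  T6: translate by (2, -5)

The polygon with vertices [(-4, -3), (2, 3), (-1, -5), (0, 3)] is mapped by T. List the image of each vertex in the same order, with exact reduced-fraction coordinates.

T1 translate by (5, -2): (-4, -3) → (1, -5); (2, 3) → (7, 1); (-1, -5) → (4, -7); (0, 3) → (5, 1)
T2 shear: y ← y − 2·x: (1, -5) → (1, -7); (7, 1) → (7, -13); (4, -7) → (4, -15); (5, 1) → (5, -9)
T3 rotate counter-clockwise with cos θ = 3/5, sin θ = -4/5: (1, -7) → (-5, -5); (7, -13) → (-31/5, -67/5); (4, -15) → (-48/5, -61/5); (5, -9) → (-21/5, -47/5)
T4 rotate counter-clockwise with cos θ = -5/13, sin θ = -12/13: (-5, -5) → (-35/13, 85/13); (-31/5, -67/5) → (-649/65, 707/65); (-48/5, -61/5) → (-492/65, 881/65); (-21/5, -47/5) → (-459/65, 487/65)
T5 scale by (2, 1/2): (-35/13, 85/13) → (-70/13, 85/26); (-649/65, 707/65) → (-1298/65, 707/130); (-492/65, 881/65) → (-984/65, 881/130); (-459/65, 487/65) → (-918/65, 487/130)
T6 translate by (2, -5): (-70/13, 85/26) → (-44/13, -45/26); (-1298/65, 707/130) → (-1168/65, 57/130); (-984/65, 881/130) → (-854/65, 231/130); (-918/65, 487/130) → (-788/65, -163/130)

image vertices: (-44/13, -45/26), (-1168/65, 57/130), (-854/65, 231/130), (-788/65, -163/130)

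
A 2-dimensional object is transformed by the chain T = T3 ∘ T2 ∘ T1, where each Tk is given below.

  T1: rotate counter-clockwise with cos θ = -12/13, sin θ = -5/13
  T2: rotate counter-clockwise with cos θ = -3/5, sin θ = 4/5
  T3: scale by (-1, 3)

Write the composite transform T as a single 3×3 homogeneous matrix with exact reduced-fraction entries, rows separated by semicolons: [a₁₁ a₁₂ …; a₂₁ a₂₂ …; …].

T = [-56/65 -33/65 0; -99/65 168/65 0; 0 0 1]

T1 = [-12/13 5/13 0; -5/13 -12/13 0; 0 0 1]
T2·T1 = [56/65 33/65 0; -33/65 56/65 0; 0 0 1]
T3·…·T1 = [-56/65 -33/65 0; -99/65 168/65 0; 0 0 1]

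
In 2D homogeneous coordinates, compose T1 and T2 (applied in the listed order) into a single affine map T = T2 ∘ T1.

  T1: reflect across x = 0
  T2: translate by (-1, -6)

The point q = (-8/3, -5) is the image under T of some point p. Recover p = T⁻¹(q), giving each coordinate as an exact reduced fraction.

T1 = [-1 0 0; 0 1 0; 0 0 1]
T2·T1 = [-1 0 -1; 0 1 -6; 0 0 1]
det M = -1; M⁻¹ = [-1 0 -1; 0 1 6; 0 0 1]
M⁻¹ · (-8/3, -5)ᵀ = (5/3, 1)ᵀ

p = (5/3, 1)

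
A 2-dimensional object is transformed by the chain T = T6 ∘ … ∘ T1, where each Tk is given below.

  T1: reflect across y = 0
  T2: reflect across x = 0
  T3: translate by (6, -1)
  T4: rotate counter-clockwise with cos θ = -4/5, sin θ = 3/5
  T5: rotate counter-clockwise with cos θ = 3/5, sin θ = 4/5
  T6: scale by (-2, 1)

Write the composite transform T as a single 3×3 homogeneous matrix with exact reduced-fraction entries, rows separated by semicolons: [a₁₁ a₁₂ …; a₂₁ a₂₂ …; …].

T = [-48/25 14/25 302/25; 7/25 24/25 -18/25; 0 0 1]

T1 = [1 0 0; 0 -1 0; 0 0 1]
T2·T1 = [-1 0 0; 0 -1 0; 0 0 1]
T3·…·T1 = [-1 0 6; 0 -1 -1; 0 0 1]
T4·…·T1 = [4/5 3/5 -21/5; -3/5 4/5 22/5; 0 0 1]
T5·…·T1 = [24/25 -7/25 -151/25; 7/25 24/25 -18/25; 0 0 1]
T6·…·T1 = [-48/25 14/25 302/25; 7/25 24/25 -18/25; 0 0 1]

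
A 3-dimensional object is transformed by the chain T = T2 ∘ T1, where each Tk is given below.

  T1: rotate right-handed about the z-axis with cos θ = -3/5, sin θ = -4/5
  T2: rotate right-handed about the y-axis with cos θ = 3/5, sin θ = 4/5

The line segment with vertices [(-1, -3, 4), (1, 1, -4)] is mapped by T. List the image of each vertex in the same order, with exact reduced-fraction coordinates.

image vertices: (53/25, 13/5, 96/25), (-77/25, -7/5, -64/25)

T1 rotate right-handed about the z-axis with cos θ = -3/5, sin θ = -4/5: (-1, -3, 4) → (-9/5, 13/5, 4); (1, 1, -4) → (1/5, -7/5, -4)
T2 rotate right-handed about the y-axis with cos θ = 3/5, sin θ = 4/5: (-9/5, 13/5, 4) → (53/25, 13/5, 96/25); (1/5, -7/5, -4) → (-77/25, -7/5, -64/25)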